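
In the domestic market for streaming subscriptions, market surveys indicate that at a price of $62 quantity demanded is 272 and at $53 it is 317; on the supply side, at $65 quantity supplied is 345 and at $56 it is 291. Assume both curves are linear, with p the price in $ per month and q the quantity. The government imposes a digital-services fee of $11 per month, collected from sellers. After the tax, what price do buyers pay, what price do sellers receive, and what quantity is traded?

Demand slope: (317 − 272)/(53 − 62) = -5, so qd = 582 − 5p.
Supply slope: (291 − 345)/(56 − 65) = 6, so qs = 6p − 45.
Before the tax: set 582 − 5p = 6p − 45 → p* = $57, q* = 297.
With the tax collected from sellers, supply shifts: qs = 6(p − 11) − 45.
New equilibrium: buyers pay $63, sellers receive $52, q = 267. (Wedge: pb − ps = 11.)
The less price-elastic side of the market bears the larger share of a per-unit tax.

Buyers pay $63; sellers receive $52; quantity = 267.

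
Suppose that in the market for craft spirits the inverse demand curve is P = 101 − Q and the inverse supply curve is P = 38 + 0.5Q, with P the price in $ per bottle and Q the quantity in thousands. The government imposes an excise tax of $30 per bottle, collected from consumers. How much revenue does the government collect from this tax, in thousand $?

Inverting to Q(P) form: Qd = 101 − P; Qs = 2P − 76.
Without the tax, 101 − P = 2P − 76 gives 3P = 177, so P* = $59 and Q* = 42.
With the tax collected from consumers, demand (in seller-price terms) shifts: Qd = 101 − (P + 30).
New equilibrium: consumers pay $79, suppliers receive $49, Q = 22. (Wedge: Pb − Ps = 30.)
Revenue = t · Q = 30 · 22 = $660.

Tax revenue = $660 thousand.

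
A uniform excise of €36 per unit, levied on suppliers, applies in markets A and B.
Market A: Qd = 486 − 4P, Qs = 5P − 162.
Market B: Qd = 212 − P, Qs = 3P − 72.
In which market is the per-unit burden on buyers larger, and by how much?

Market B, by €7.

Market A: pre-tax P* = €72, Q* = 198; post-tax Q = 118; per-unit burden on buyers = €20.
Market B: pre-tax P* = €71, Q* = 141; post-tax Q = 114; per-unit burden on buyers = €27.
Difference: €20 vs €27 → market B is larger by €7.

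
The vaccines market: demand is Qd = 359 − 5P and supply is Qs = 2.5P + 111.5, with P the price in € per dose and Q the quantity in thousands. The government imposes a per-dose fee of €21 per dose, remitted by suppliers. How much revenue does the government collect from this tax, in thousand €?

Without the tax, 359 − 5P = 2.5P + 111.5 gives 7.5P = 247.5, so P* = €33 and Q* = 194.
With the tax collected from suppliers, supply shifts: Qs = 2.5(P − 21) + 111.5.
Solving gives Q = 159 with buyers paying €40 and suppliers receiving €19 (the €21 wedge).
Revenue = t · Q = 21 · 159 = €3339.

Tax revenue = €3339 thousand.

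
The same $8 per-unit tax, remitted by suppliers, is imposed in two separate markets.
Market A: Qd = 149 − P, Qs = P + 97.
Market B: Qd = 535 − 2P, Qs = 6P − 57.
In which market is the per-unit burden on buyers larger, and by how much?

Market A: pre-tax P* = $26, Q* = 123; post-tax Q = 119; per-unit burden on buyers = $4.
Market B: pre-tax P* = $74, Q* = 387; post-tax Q = 375; per-unit burden on buyers = $6.
Difference: $4 vs $6 → market B is larger by $2.

Market B, by $2.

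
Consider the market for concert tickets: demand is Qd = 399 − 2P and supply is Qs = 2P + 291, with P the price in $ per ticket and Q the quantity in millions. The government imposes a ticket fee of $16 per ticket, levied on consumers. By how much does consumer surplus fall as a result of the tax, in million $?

Before the tax: set 399 − 2P = 2P + 291 → P* = $27, Q* = 345.
With the tax collected from consumers, demand (in seller-price terms) shifts: Qd = 399 − 2(P + 16).
Solving gives Q = 329 with consumers paying $35 and sellers receiving $19 (the $16 wedge).
ΔCS is the trapezoid between Q = 329 and Q = 345 of height $8: ½ · (345 + 329) · 8 = $2696.

Consumer surplus falls by $2696 million.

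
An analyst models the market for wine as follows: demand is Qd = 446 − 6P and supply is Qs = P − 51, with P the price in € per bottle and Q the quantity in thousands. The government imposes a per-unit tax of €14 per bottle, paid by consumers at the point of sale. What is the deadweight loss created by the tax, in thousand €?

Without the tax, 446 − 6P = P − 51 gives 7P = 497, so P* = €71 and Q* = 20.
With the tax collected from consumers, demand (in seller-price terms) shifts: Qd = 446 − 6(P + 14).
Solving gives Q = 8 with consumers paying €73 and producers receiving €59 (the €14 wedge).
Quantity falls by |ΔQ| = |20 − 8| = 12.
DWL = ½ · t · |ΔQ| = ½ · 14 · 12 = €84.

Deadweight loss = €84 thousand.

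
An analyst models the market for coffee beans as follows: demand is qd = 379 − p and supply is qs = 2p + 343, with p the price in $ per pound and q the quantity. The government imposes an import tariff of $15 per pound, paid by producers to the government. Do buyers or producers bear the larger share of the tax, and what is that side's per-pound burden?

Buyers bear the larger share: $10 per pound.

Without the tax, 379 − p = 2p + 343 gives 3p = 36, so p* = $12 and q* = 367.
With the tax collected from producers, supply shifts: qs = 2(p − 15) + 343.
Solving gives q = 357 with buyers paying $22 and producers receiving $7 (the $15 wedge).
Per-pound burden: buyers $10, producers $5.
Buyers take the larger share because demand is less price-elastic here (demand slope 1 vs supply slope 2).
The less price-elastic side of the market bears the larger share of a per-unit tax.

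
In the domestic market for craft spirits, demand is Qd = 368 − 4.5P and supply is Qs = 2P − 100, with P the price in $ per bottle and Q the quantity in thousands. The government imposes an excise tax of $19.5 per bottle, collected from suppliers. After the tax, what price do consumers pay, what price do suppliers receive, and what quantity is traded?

Before the tax: set 368 − 4.5P = 2P − 100 → P* = $72, Q* = 44.
With the tax collected from suppliers, supply shifts: Qs = 2(P − 19.5) − 100.
New equilibrium: consumers pay $78, suppliers receive $58.5, Q = 17. (Wedge: Pb − Ps = 19.5.)
The less price-elastic side of the market bears the larger share of a per-unit tax.

Consumers pay $78; suppliers receive $58.5; quantity = 17.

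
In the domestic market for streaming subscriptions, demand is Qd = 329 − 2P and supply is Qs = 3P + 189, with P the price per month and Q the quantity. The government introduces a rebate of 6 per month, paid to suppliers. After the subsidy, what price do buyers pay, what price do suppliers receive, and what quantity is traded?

Before the subsidy: set 329 − 2P = 3P + 189 → P* = 28, Q* = 273.
With a per-unit subsidy paid to suppliers, each receives P + 6 per unit sold, so supply becomes Qs = 3(P + 6) + 189.
New equilibrium: buyers pay 24.4, suppliers receive 30.4, Q = 280.2. (Wedge: Pb − Ps = −6.)

Buyers pay 24.4; suppliers receive 30.4; quantity = 280.2.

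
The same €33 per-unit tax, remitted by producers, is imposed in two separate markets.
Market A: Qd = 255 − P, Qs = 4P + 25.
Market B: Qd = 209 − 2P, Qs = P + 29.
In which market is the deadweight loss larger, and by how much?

Market A, by €72.6.

Market A: pre-tax P* = €46, Q* = 209; post-tax Q = 182.6; deadweight loss = €435.6.
Market B: pre-tax P* = €60, Q* = 89; post-tax Q = 67; deadweight loss = €363.
Difference: €435.6 vs €363 → market A is larger by €72.6.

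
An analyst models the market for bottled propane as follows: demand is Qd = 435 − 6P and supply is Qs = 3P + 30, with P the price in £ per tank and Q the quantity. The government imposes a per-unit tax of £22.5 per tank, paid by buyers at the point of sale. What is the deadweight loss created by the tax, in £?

Deadweight loss = £506.25.

Before the tax: set 435 − 6P = 3P + 30 → P* = £45, Q* = 165.
With the tax collected from buyers, demand (in seller-price terms) shifts: Qd = 435 − 6(P + 22.5).
New equilibrium: buyers pay £52.5, sellers receive £30, Q = 120. (Wedge: Pb − Ps = 22.5.)
Quantity falls by |ΔQ| = |165 − 120| = 45.
DWL = ½ · t · |ΔQ| = ½ · 22.5 · 45 = £506.25.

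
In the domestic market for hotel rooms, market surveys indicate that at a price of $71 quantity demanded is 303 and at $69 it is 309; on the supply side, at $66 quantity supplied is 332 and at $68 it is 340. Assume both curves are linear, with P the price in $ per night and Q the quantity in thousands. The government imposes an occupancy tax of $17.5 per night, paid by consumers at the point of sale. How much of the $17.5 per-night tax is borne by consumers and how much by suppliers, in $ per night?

Consumers bear $10 per night; suppliers bear $7.5 per night.

Demand slope: (309 − 303)/(69 − 71) = -3, so Qd = 516 − 3P.
Supply slope: (340 − 332)/(68 − 66) = 4, so Qs = 4P + 68.
Without the tax, 516 − 3P = 4P + 68 gives 7P = 448, so P* = $64 and Q* = 324.
With the tax collected from consumers, demand (in seller-price terms) shifts: Qd = 516 − 3(P + 17.5).
Solving gives Q = 294 with consumers paying $74 and suppliers receiving $56.5 (the $17.5 wedge).
Burden on consumers: $10; on suppliers: $7.5. (They sum to $17.5.)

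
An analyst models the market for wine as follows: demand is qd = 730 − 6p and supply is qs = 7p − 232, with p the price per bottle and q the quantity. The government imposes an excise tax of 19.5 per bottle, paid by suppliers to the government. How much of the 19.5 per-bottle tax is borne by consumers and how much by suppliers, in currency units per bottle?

Consumers bear 10.5 per bottle; suppliers bear 9 per bottle.

Before the tax: set 730 − 6p = 7p − 232 → p* = 74, q* = 286.
With the tax collected from suppliers, supply shifts: qs = 7(p − 19.5) − 232.
Solving gives q = 223 with consumers paying 84.5 and suppliers receiving 65 (the 19.5 wedge).
Burden on consumers: 10.5; on suppliers: 9. (They sum to 19.5.)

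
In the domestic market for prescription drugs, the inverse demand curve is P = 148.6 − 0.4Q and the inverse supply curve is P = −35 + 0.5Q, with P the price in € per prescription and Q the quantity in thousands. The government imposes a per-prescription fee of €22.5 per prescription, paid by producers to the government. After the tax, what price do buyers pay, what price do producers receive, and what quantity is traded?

Buyers pay €77; producers receive €54.5; quantity = 179.

Inverting to Q(P) form: Qd = 371.5 − 2.5P; Qs = 2P + 70.
Before the tax: set 371.5 − 2.5P = 2P + 70 → P* = €67, Q* = 204.
With the tax collected from producers, supply shifts: Qs = 2(P − 22.5) + 70.
Solving gives Q = 179 with buyers paying €77 and producers receiving €54.5 (the €22.5 wedge).
The less price-elastic side of the market bears the larger share of a per-unit tax.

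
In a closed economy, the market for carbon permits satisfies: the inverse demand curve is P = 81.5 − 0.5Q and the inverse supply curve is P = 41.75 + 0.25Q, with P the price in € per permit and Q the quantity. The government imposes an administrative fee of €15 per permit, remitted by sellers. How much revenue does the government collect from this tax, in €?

Inverting to Q(P) form: Qd = 163 − 2P; Qs = 4P − 167.
Without the tax, 163 − 2P = 4P − 167 gives 6P = 330, so P* = €55 and Q* = 53.
With the tax collected from sellers, supply shifts: Qs = 4(P − 15) − 167.
Solving gives Q = 33 with consumers paying €65 and sellers receiving €50 (the €15 wedge).
Revenue = t · Q = 15 · 33 = €495.

Tax revenue = €495.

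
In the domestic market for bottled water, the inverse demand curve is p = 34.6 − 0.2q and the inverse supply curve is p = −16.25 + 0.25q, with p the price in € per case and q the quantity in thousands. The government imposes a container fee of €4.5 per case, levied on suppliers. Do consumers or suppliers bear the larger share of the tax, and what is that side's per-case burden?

Suppliers bear the larger share: €2.5 per case.

Rewrite in direct form: qd = 173 − 5p and qs = 4p + 65.
Without the tax, 173 − 5p = 4p + 65 gives 9p = 108, so p* = €12 and q* = 113.
With the tax collected from suppliers, supply shifts: qs = 4(p − 4.5) + 65.
New equilibrium: consumers pay €14, suppliers receive €9.5, q = 103. (Wedge: pb − ps = 4.5.)
Per-case burden: consumers €2, suppliers €2.5.
Suppliers take the larger share because supply is less price-elastic here (demand slope 5 vs supply slope 4).
The less price-elastic side of the market bears the larger share of a per-unit tax.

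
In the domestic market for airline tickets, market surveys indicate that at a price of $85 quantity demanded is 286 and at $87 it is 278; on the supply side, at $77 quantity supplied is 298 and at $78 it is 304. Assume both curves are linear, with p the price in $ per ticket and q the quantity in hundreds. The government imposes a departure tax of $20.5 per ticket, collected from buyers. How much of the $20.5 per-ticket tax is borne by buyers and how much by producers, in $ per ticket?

Demand slope: (278 − 286)/(87 − 85) = -4, so qd = 626 − 4p.
Supply slope: (304 − 298)/(78 − 77) = 6, so qs = 6p − 164.
Without the tax, 626 − 4p = 6p − 164 gives 10p = 790, so p* = $79 and q* = 310.
With the tax collected from buyers, demand (in seller-price terms) shifts: qd = 626 − 4(p + 20.5).
New equilibrium: buyers pay $91.3, producers receive $70.8, q = 260.8. (Wedge: pb − ps = 20.5.)
Burden on buyers: $12.3; on producers: $8.2. (They sum to $20.5.)

Buyers bear $12.3 per ticket; producers bear $8.2 per ticket.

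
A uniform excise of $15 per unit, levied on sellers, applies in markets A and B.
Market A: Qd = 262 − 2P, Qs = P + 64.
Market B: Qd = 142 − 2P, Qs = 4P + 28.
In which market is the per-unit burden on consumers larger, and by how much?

Market A: pre-tax P* = $66, Q* = 130; post-tax Q = 120; per-unit burden on consumers = $5.
Market B: pre-tax P* = $19, Q* = 104; post-tax Q = 84; per-unit burden on consumers = $10.
Difference: $5 vs $10 → market B is larger by $5.

Market B, by $5.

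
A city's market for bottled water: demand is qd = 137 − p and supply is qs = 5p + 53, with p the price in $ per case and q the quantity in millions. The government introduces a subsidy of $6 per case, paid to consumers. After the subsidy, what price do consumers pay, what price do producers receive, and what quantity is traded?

Consumers pay $9; producers receive $15; quantity = 128.

Without the subsidy, 137 − p = 5p + 53 gives 6p = 84, so p* = $14 and q* = 123.
With a per-unit subsidy paid to consumers, each effectively pays p − 6, so demand becomes qd = 137 − (p − 6).
New equilibrium: consumers pay $9, producers receive $15, q = 128. (Wedge: pb − ps = −6.)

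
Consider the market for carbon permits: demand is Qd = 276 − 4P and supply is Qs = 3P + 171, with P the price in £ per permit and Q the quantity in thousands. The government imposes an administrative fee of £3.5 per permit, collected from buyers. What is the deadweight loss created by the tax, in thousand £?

Deadweight loss = £10.5 thousand.

Before the tax: set 276 − 4P = 3P + 171 → P* = £15, Q* = 216.
With the tax collected from buyers, demand (in seller-price terms) shifts: Qd = 276 − 4(P + 3.5).
Solving gives Q = 210 with buyers paying £16.5 and sellers receiving £13 (the £3.5 wedge).
Quantity falls by |ΔQ| = |216 − 210| = 6.
DWL = ½ · t · |ΔQ| = ½ · 3.5 · 6 = £10.5.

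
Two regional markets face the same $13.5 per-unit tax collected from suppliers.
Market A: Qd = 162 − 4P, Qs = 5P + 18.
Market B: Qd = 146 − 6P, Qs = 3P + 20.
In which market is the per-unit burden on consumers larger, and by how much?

Market A, by $3.

Market A: pre-tax P* = $16, Q* = 98; post-tax Q = 68; per-unit burden on consumers = $7.5.
Market B: pre-tax P* = $14, Q* = 62; post-tax Q = 35; per-unit burden on consumers = $4.5.
Difference: $7.5 vs $4.5 → market A is larger by $3.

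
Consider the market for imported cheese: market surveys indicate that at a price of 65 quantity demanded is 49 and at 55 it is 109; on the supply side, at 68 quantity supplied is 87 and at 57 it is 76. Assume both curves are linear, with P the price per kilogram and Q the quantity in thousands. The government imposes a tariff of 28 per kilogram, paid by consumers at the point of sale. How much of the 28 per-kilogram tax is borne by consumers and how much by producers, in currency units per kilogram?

Demand slope: (109 − 49)/(55 − 65) = -6, so Qd = 439 − 6P.
Supply slope: (76 − 87)/(57 − 68) = 1, so Qs = P + 19.
Before the tax: set 439 − 6P = P + 19 → P* = 60, Q* = 79.
With the tax collected from consumers, demand (in seller-price terms) shifts: Qd = 439 − 6(P + 28).
New equilibrium: consumers pay 64, producers receive 36, Q = 55. (Wedge: Pb − Ps = 28.)
Burden on consumers: 4; on producers: 24. (They sum to 28.)
The less price-elastic side of the market bears the larger share of a per-unit tax.

Consumers bear 4 per kilogram; producers bear 24 per kilogram.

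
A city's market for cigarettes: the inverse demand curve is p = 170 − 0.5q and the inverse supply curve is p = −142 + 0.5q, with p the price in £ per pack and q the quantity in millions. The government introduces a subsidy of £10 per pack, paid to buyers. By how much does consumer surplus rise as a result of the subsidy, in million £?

Consumer surplus rises by £1585 million.

Inverting to q(p) form: qd = 340 − 2p; qs = 2p + 284.
Before the subsidy: set 340 − 2p = 2p + 284 → p* = £14, q* = 312.
With a per-unit subsidy paid to buyers, each effectively pays p − 10, so demand becomes qd = 340 − 2(p − 10).
Solving gives q = 322 with buyers paying £9 and sellers receiving £19 (the £10 wedge).
ΔCS is the trapezoid between Q = 322 and Q = 312 of height £5: ½ · (312 + 322) · 5 = £1585.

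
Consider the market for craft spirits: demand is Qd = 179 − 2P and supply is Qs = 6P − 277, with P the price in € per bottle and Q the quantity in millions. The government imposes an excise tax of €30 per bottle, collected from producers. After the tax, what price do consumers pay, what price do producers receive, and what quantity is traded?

Before the tax: set 179 − 2P = 6P − 277 → P* = €57, Q* = 65.
With the tax collected from producers, supply shifts: Qs = 6(P − 30) − 277.
New equilibrium: consumers pay €79.5, producers receive €49.5, Q = 20. (Wedge: Pb − Ps = 30.)
The less price-elastic side of the market bears the larger share of a per-unit tax.

Consumers pay €79.5; producers receive €49.5; quantity = 20.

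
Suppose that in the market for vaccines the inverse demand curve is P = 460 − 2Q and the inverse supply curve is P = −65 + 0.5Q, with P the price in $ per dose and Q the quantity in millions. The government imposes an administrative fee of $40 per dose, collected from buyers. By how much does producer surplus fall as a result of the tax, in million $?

Rewrite in direct form: Qd = 230 − 0.5P and Qs = 2P + 130.
Before the tax: set 230 − 0.5P = 2P + 130 → P* = $40, Q* = 210.
With the tax collected from buyers, demand (in seller-price terms) shifts: Qd = 230 − 0.5(P + 40).
New equilibrium: buyers pay $72, suppliers receive $32, Q = 194. (Wedge: Pb − Ps = 40.)
ΔPS is the trapezoid between Q = 194 and Q = 210 of height $8: ½ · (210 + 194) · 8 = $1616.

Producer surplus falls by $1616 million.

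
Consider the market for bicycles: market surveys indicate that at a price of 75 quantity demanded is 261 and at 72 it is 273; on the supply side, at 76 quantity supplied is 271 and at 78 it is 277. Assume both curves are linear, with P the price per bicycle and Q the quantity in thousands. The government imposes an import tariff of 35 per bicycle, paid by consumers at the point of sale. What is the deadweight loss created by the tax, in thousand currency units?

Demand slope: (273 − 261)/(72 − 75) = -4, so Qd = 561 − 4P.
Supply slope: (277 − 271)/(78 − 76) = 3, so Qs = 3P + 43.
Before the tax: set 561 − 4P = 3P + 43 → P* = 74, Q* = 265.
With the tax collected from consumers, demand (in seller-price terms) shifts: Qd = 561 − 4(P + 35).
New equilibrium: consumers pay 89, suppliers receive 54, Q = 205. (Wedge: Pb − Ps = 35.)
Quantity falls by |ΔQ| = |265 − 205| = 60.
DWL = ½ · t · |ΔQ| = ½ · 35 · 60 = 1050.

Deadweight loss = 1050 thousand.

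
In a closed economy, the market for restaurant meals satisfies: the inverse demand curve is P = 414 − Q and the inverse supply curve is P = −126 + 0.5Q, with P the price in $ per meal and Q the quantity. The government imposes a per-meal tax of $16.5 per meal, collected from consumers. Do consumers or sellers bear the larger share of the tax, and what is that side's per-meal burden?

Rewrite in direct form: Qd = 414 − P and Qs = 2P + 252.
Before the tax: set 414 − P = 2P + 252 → P* = $54, Q* = 360.
With the tax collected from consumers, demand (in seller-price terms) shifts: Qd = 414 − (P + 16.5).
New equilibrium: consumers pay $65, sellers receive $48.5, Q = 349. (Wedge: Pb − Ps = 16.5.)
Per-meal burden: consumers $11, sellers $5.5.
Consumers take the larger share because demand is less price-elastic here (demand slope 1 vs supply slope 2).
The less price-elastic side of the market bears the larger share of a per-unit tax.

Consumers bear the larger share: $11 per meal.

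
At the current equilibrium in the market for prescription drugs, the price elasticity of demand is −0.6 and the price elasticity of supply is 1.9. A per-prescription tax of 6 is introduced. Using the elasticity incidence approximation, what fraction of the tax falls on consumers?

Consumers' share ≈ 0.76.

Incidence ratio: consumers' share ≈ εs / (εs + |εd|) = 1.9 / (1.9 + 0.6) = 0.76.
Supply is the more elastic side, so consumers bear the larger share.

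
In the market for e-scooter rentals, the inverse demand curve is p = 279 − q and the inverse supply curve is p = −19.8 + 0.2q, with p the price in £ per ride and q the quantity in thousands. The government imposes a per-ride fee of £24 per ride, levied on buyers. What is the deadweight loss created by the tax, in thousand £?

Deadweight loss = £240 thousand.

Inverting to q(p) form: qd = 279 − p; qs = 5p + 99.
Before the tax: set 279 − p = 5p + 99 → p* = £30, q* = 249.
With the tax collected from buyers, demand (in seller-price terms) shifts: qd = 279 − (p + 24).
Solving gives q = 229 with buyers paying £50 and suppliers receiving £26 (the £24 wedge).
Quantity falls by |ΔQ| = |249 − 229| = 20.
DWL = ½ · t · |ΔQ| = ½ · 24 · 20 = £240.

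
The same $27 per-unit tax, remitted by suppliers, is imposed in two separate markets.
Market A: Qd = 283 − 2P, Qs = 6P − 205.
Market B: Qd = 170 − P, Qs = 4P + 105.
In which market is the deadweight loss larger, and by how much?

Market A, by $255.15.

Market A: pre-tax P* = $61, Q* = 161; post-tax Q = 120.5; deadweight loss = $546.75.
Market B: pre-tax P* = $13, Q* = 157; post-tax Q = 135.4; deadweight loss = $291.6.
Difference: $546.75 vs $291.6 → market A is larger by $255.15.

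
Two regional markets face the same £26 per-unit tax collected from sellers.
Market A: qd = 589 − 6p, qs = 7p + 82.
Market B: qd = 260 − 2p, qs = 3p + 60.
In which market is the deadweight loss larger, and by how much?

Market A, by £686.4.

Market A: pre-tax p* = £39, q* = 355; post-tax q = 271; deadweight loss = £1092.
Market B: pre-tax p* = £40, q* = 180; post-tax q = 148.8; deadweight loss = £405.6.
Difference: £1092 vs £405.6 → market A is larger by £686.4.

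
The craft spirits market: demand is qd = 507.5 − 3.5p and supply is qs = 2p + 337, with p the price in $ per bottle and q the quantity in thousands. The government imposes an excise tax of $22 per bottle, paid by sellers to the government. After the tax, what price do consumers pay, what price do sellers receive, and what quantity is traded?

Consumers pay $39; sellers receive $17; quantity = 371.

Without the tax, 507.5 − 3.5p = 2p + 337 gives 5.5p = 170.5, so p* = $31 and q* = 399.
With the tax collected from sellers, supply shifts: qs = 2(p − 22) + 337.
Solving gives q = 371 with consumers paying $39 and sellers receiving $17 (the $22 wedge).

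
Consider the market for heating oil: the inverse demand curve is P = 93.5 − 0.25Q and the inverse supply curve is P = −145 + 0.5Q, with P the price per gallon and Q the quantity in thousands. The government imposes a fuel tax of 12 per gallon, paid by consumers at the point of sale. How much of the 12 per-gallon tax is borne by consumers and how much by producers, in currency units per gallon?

Inverting to Q(P) form: Qd = 374 − 4P; Qs = 2P + 290.
Before the tax: set 374 − 4P = 2P + 290 → P* = 14, Q* = 318.
With the tax collected from consumers, demand (in seller-price terms) shifts: Qd = 374 − 4(P + 12).
New equilibrium: consumers pay 18, producers receive 6, Q = 302. (Wedge: Pb − Ps = 12.)
Burden on consumers: 4; on producers: 8. (They sum to 12.)

Consumers bear 4 per gallon; producers bear 8 per gallon.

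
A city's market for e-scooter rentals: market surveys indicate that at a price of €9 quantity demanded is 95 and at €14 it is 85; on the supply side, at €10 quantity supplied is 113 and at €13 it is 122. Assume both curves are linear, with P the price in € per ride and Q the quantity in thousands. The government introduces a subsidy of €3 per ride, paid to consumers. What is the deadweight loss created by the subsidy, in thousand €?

Demand slope: (85 − 95)/(14 − 9) = -2, so Qd = 113 − 2P.
Supply slope: (122 − 113)/(13 − 10) = 3, so Qs = 3P + 83.
Without the subsidy, 113 − 2P = 3P + 83 gives 5P = 30, so P* = €6 and Q* = 101.
With a per-unit subsidy paid to consumers, each effectively pays P − 3, so demand becomes Qd = 113 − 2(P − 3).
Solving gives Q = 104.6 with consumers paying €4.2 and sellers receiving €7.2 (the €3 wedge).
Quantity rises by |ΔQ| = |101 − 104.6| = 3.6.
DWL = ½ · t · |ΔQ| = ½ · 3 · 3.6 = €5.4.

Deadweight loss = €5.4 thousand.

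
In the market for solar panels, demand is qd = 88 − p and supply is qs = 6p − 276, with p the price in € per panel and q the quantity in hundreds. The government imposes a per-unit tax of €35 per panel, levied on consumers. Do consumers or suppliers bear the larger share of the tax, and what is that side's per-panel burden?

Without the tax, 88 − p = 6p − 276 gives 7p = 364, so p* = €52 and q* = 36.
With the tax collected from consumers, demand (in seller-price terms) shifts: qd = 88 − (p + 35).
New equilibrium: consumers pay €82, suppliers receive €47, q = 6. (Wedge: pb − ps = 35.)
Per-panel burden: consumers €30, suppliers €5.
Consumers take the larger share because demand is less price-elastic here (demand slope 1 vs supply slope 6).
The less price-elastic side of the market bears the larger share of a per-unit tax.

Consumers bear the larger share: €30 per panel.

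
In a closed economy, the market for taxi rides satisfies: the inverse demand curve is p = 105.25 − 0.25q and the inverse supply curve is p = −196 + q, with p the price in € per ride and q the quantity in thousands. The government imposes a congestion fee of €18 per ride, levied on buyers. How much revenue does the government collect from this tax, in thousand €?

Inverting to q(p) form: qd = 421 − 4p; qs = p + 196.
Without the tax, 421 − 4p = p + 196 gives 5p = 225, so p* = €45 and q* = 241.
With the tax collected from buyers, demand (in seller-price terms) shifts: qd = 421 − 4(p + 18).
Solving gives q = 226.6 with buyers paying €48.6 and suppliers receiving €30.6 (the €18 wedge).
Revenue = t · Q = 18 · 226.6 = €4078.8.

Tax revenue = €4078.8 thousand.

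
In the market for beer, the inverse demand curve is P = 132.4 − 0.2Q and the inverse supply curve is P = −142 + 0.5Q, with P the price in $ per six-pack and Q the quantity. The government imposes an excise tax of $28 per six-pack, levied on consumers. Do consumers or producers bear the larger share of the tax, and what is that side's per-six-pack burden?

Producers bear the larger share: $20 per six-pack.

Inverting to Q(P) form: Qd = 662 − 5P; Qs = 2P + 284.
Before the tax: set 662 − 5P = 2P + 284 → P* = $54, Q* = 392.
With the tax collected from consumers, demand (in seller-price terms) shifts: Qd = 662 − 5(P + 28).
New equilibrium: consumers pay $62, producers receive $34, Q = 352. (Wedge: Pb − Ps = 28.)
Per-six-pack burden: consumers $8, producers $20.
Producers take the larger share because supply is less price-elastic here (demand slope 5 vs supply slope 2).
The less price-elastic side of the market bears the larger share of a per-unit tax.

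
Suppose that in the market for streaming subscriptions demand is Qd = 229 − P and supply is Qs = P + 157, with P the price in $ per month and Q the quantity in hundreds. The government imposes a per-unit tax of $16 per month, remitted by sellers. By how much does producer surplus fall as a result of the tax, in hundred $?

Producer surplus falls by $1512 hundred.

Without the tax, 229 − P = P + 157 gives 2P = 72, so P* = $36 and Q* = 193.
With the tax collected from sellers, supply shifts: Qs = (P − 16) + 157.
New equilibrium: buyers pay $44, sellers receive $28, Q = 185. (Wedge: Pb − Ps = 16.)
ΔPS is the trapezoid between Q = 185 and Q = 193 of height $8: ½ · (193 + 185) · 8 = $1512.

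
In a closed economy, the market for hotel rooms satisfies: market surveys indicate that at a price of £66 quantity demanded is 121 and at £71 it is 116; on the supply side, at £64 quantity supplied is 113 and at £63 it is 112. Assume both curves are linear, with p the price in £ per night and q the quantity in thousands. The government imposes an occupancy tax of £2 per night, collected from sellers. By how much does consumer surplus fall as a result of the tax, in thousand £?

Demand slope: (116 − 121)/(71 − 66) = -1, so qd = 187 − p.
Supply slope: (112 − 113)/(63 − 64) = 1, so qs = p + 49.
Before the tax: set 187 − p = p + 49 → p* = £69, q* = 118.
With the tax collected from sellers, supply shifts: qs = (p − 2) + 49.
New equilibrium: consumers pay £70, sellers receive £68, q = 117. (Wedge: pb − ps = 2.)
ΔCS is the trapezoid between Q = 117 and Q = 118 of height £1: ½ · (118 + 117) · 1 = £117.5.

Consumer surplus falls by £117.5 thousand.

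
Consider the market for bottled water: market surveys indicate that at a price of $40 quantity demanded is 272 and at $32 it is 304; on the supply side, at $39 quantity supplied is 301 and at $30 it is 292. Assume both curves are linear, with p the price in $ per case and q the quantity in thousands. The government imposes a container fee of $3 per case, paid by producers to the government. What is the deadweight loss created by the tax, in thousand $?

Deadweight loss = $3.6 thousand.

Demand slope: (304 − 272)/(32 − 40) = -4, so qd = 432 − 4p.
Supply slope: (292 − 301)/(30 − 39) = 1, so qs = p + 262.
Before the tax: set 432 − 4p = p + 262 → p* = $34, q* = 296.
With the tax collected from producers, supply shifts: qs = (p − 3) + 262.
New equilibrium: consumers pay $34.6, producers receive $31.6, q = 293.6. (Wedge: pb − ps = 3.)
Quantity falls by |ΔQ| = |296 − 293.6| = 2.4.
DWL = ½ · t · |ΔQ| = ½ · 3 · 2.4 = $3.6.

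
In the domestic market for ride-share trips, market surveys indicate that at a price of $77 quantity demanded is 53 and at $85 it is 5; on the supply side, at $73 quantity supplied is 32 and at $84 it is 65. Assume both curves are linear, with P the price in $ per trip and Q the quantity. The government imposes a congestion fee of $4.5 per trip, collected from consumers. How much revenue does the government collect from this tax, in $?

Tax revenue = $171.

Demand slope: (5 − 53)/(85 − 77) = -6, so Qd = 515 − 6P.
Supply slope: (65 − 32)/(84 − 73) = 3, so Qs = 3P − 187.
Before the tax: set 515 − 6P = 3P − 187 → P* = $78, Q* = 47.
With the tax collected from consumers, demand (in seller-price terms) shifts: Qd = 515 − 6(P + 4.5).
Solving gives Q = 38 with consumers paying $79.5 and suppliers receiving $75 (the $4.5 wedge).
Revenue = t · Q = 4.5 · 38 = $171.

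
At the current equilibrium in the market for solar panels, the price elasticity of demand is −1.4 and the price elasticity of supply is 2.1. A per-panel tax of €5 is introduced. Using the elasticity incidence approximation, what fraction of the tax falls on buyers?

Buyers' share ≈ 0.6.

Incidence ratio: buyers' share ≈ εs / (εs + |εd|) = 2.1 / (2.1 + 1.4) = 0.6.
Supply is the more elastic side, so buyers bear the larger share.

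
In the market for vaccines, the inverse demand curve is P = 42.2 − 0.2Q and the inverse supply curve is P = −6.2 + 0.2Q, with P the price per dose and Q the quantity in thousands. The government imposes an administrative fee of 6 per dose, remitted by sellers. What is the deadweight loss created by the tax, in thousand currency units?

Deadweight loss = 45 thousand.

Inverting to Q(P) form: Qd = 211 − 5P; Qs = 5P + 31.
Before the tax: set 211 − 5P = 5P + 31 → P* = 18, Q* = 121.
With the tax collected from sellers, supply shifts: Qs = 5(P − 6) + 31.
New equilibrium: consumers pay 21, sellers receive 15, Q = 106. (Wedge: Pb − Ps = 6.)
Quantity falls by |ΔQ| = |121 − 106| = 15.
DWL = ½ · t · |ΔQ| = ½ · 6 · 15 = 45.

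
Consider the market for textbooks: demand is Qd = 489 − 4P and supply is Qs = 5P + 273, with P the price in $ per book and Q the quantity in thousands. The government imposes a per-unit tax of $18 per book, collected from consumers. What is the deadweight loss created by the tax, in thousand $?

Without the tax, 489 − 4P = 5P + 273 gives 9P = 216, so P* = $24 and Q* = 393.
With the tax collected from consumers, demand (in seller-price terms) shifts: Qd = 489 − 4(P + 18).
New equilibrium: consumers pay $34, suppliers receive $16, Q = 353. (Wedge: Pb − Ps = 18.)
Quantity falls by |ΔQ| = |393 − 353| = 40.
DWL = ½ · t · |ΔQ| = ½ · 18 · 40 = $360.

Deadweight loss = $360 thousand.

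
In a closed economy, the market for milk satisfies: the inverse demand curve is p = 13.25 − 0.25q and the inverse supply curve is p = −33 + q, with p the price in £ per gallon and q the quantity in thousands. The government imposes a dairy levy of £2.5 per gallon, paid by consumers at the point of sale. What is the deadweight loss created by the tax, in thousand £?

Deadweight loss = £2.5 thousand.

Inverting to q(p) form: qd = 53 − 4p; qs = p + 33.
Without the tax, 53 − 4p = p + 33 gives 5p = 20, so p* = £4 and q* = 37.
With the tax collected from consumers, demand (in seller-price terms) shifts: qd = 53 − 4(p + 2.5).
New equilibrium: consumers pay £4.5, sellers receive £2, q = 35. (Wedge: pb − ps = 2.5.)
Quantity falls by |ΔQ| = |37 − 35| = 2.
DWL = ½ · t · |ΔQ| = ½ · 2.5 · 2 = £2.5.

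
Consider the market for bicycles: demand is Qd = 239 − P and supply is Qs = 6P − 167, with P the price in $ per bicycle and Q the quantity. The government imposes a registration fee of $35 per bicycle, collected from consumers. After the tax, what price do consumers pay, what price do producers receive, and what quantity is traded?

Consumers pay $88; producers receive $53; quantity = 151.

Before the tax: set 239 − P = 6P − 167 → P* = $58, Q* = 181.
With the tax collected from consumers, demand (in seller-price terms) shifts: Qd = 239 − (P + 35).
New equilibrium: consumers pay $88, producers receive $53, Q = 151. (Wedge: Pb − Ps = 35.)
The less price-elastic side of the market bears the larger share of a per-unit tax.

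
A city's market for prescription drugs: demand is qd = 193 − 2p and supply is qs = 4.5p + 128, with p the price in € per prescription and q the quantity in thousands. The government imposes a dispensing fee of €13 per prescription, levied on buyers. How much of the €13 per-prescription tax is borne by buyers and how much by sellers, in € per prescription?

Buyers bear €9 per prescription; sellers bear €4 per prescription.

Before the tax: set 193 − 2p = 4.5p + 128 → p* = €10, q* = 173.
With the tax collected from buyers, demand (in seller-price terms) shifts: qd = 193 − 2(p + 13).
Solving gives q = 155 with buyers paying €19 and sellers receiving €6 (the €13 wedge).
Burden on buyers: €9; on sellers: €4. (They sum to €13.)
The less price-elastic side of the market bears the larger share of a per-unit tax.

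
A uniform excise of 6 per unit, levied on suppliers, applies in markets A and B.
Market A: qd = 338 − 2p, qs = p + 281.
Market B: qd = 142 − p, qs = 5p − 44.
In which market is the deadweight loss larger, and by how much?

Market B, by 3.

Market A: pre-tax p* = 19, q* = 300; post-tax q = 296; deadweight loss = 12.
Market B: pre-tax p* = 31, q* = 111; post-tax q = 106; deadweight loss = 15.
Difference: 12 vs 15 → market B is larger by 3.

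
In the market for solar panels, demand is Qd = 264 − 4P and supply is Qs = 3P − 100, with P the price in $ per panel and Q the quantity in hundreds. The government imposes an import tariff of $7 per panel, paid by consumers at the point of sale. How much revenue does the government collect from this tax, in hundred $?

Tax revenue = $308 hundred.

Without the tax, 264 − 4P = 3P − 100 gives 7P = 364, so P* = $52 and Q* = 56.
With the tax collected from consumers, demand (in seller-price terms) shifts: Qd = 264 − 4(P + 7).
Solving gives Q = 44 with consumers paying $55 and producers receiving $48 (the $7 wedge).
Revenue = t · Q = 7 · 44 = $308.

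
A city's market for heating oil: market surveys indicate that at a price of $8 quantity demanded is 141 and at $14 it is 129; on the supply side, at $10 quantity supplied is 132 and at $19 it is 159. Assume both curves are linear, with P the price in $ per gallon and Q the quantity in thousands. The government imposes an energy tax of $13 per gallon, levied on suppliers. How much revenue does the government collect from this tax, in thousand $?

Demand slope: (129 − 141)/(14 − 8) = -2, so Qd = 157 − 2P.
Supply slope: (159 − 132)/(19 − 10) = 3, so Qs = 3P + 102.
Before the tax: set 157 − 2P = 3P + 102 → P* = $11, Q* = 135.
With the tax collected from suppliers, supply shifts: Qs = 3(P − 13) + 102.
New equilibrium: consumers pay $18.8, suppliers receive $5.8, Q = 119.4. (Wedge: Pb − Ps = 13.)
Revenue = t · Q = 13 · 119.4 = $1552.2.

Tax revenue = $1552.2 thousand.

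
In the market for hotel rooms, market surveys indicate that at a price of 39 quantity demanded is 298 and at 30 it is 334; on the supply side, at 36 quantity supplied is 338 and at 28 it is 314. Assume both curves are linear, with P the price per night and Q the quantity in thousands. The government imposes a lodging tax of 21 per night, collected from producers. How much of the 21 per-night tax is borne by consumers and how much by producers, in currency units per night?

Consumers bear 9 per night; producers bear 12 per night.

Demand slope: (334 − 298)/(30 − 39) = -4, so Qd = 454 − 4P.
Supply slope: (314 − 338)/(28 − 36) = 3, so Qs = 3P + 230.
Without the tax, 454 − 4P = 3P + 230 gives 7P = 224, so P* = 32 and Q* = 326.
With the tax collected from producers, supply shifts: Qs = 3(P − 21) + 230.
New equilibrium: consumers pay 41, producers receive 20, Q = 290. (Wedge: Pb − Ps = 21.)
Burden on consumers: 9; on producers: 12. (They sum to 21.)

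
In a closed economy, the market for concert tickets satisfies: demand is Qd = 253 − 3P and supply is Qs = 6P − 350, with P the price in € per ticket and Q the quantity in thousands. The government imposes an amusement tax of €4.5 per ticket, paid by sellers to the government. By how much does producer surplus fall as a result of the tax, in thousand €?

Producer surplus falls by €71.25 thousand.

Before the tax: set 253 − 3P = 6P − 350 → P* = €67, Q* = 52.
With the tax collected from sellers, supply shifts: Qs = 6(P − 4.5) − 350.
New equilibrium: buyers pay €70, sellers receive €65.5, Q = 43. (Wedge: Pb − Ps = 4.5.)
ΔPS is the trapezoid between Q = 43 and Q = 52 of height €1.5: ½ · (52 + 43) · 1.5 = €71.25.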